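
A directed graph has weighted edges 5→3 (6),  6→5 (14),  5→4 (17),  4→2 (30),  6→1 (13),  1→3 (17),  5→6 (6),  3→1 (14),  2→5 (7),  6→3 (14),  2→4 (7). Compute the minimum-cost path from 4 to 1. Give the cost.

Routes from 4 to 1:
4 -> 2 -> 5 -> 6 -> 3 -> 1: 30 + 7 + 6 + 14 + 14 = 71
4 -> 2 -> 5 -> 3 -> 1: 30 + 7 + 6 + 14 = 57
4 -> 2 -> 5 -> 6 -> 1: 30 + 7 + 6 + 13 = 56
Best route has total 56.

56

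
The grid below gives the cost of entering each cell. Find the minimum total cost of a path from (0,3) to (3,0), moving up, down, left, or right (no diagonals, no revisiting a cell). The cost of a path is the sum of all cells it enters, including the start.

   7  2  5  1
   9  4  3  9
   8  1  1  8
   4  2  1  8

Best path: r0c3 r0c2 r1c2 r2c2 r2c1 r3c1 r3c0
Cost: 1 + 5 + 3 + 1 + 1 + 2 + 4 = 17

17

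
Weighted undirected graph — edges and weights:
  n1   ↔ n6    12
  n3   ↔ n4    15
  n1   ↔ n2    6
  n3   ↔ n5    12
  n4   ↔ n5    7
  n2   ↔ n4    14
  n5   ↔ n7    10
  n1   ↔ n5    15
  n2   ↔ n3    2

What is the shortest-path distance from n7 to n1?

Comparing a few candidate routes:
n7 -> n5 -> n4 -> n3 -> n2 -> n1: 10 + 7 + 15 + 2 + 6 = 40
n7 -> n5 -> n1: 10 + 15 = 25
n7 -> n5 -> n3 -> n2 -> n1: 10 + 12 + 2 + 6 = 30
n7 -> n5 -> n4 -> n2 -> n1: 10 + 7 + 14 + 6 = 37
Shortest: 25.

25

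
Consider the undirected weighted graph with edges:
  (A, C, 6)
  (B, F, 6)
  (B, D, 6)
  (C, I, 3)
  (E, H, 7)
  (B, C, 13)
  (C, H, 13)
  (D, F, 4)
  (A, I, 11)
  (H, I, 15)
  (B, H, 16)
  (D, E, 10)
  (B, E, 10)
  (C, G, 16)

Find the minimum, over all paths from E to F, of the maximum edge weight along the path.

A few of the E→F routes:
E → H → C → B → D → F: max(7, 13, 13, 6, 4) = 13
E → H → C → B → F: max(7, 13, 13, 6) = 13
E → D → B → F: max(10, 6, 6) = 10
E → B → D → F: max(10, 6, 4) = 10
E → B → F: max(10, 6) = 10
E → D → F: max(10, 4) = 10
Smallest bottleneck: 10.

10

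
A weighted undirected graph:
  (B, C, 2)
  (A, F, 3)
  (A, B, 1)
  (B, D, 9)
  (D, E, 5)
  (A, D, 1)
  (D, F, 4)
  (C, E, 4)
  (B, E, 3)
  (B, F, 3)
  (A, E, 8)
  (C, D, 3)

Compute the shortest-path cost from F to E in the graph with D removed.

Candidate routes:
F -> A -> E: 3 + 8 = 11
F -> A -> B -> E: 3 + 1 + 3 = 7
F -> A -> B -> C -> E: 3 + 1 + 2 + 4 = 10
F -> B -> C -> E: 3 + 2 + 4 = 9
F -> B -> A -> E: 3 + 1 + 8 = 12
F -> B -> E: 3 + 3 = 6
Best route has total 6.

6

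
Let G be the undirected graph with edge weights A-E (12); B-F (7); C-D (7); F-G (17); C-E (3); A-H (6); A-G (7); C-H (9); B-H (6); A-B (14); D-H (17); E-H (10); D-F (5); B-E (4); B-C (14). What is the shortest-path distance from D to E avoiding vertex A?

Checking several routes:
D-C-E: 7 + 3 = 10
D-C-H-B-E: 7 + 9 + 6 + 4 = 26
D-C-H-E: 7 + 9 + 10 = 26
D-F-B-E: 5 + 7 + 4 = 16
D-C-B-E: 7 + 14 + 4 = 25
Best route has total 10.

10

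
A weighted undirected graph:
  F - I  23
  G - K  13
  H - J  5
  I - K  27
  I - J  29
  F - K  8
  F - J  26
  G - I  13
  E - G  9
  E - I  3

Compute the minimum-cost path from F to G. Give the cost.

21

A few of the F→G routes:
F→I→E→G: 23 + 3 + 9 = 35
F→I→G: 23 + 13 = 36
F→K→G: 8 + 13 = 21
F→K→I→E→G: 8 + 27 + 3 + 9 = 47
Shortest: 21.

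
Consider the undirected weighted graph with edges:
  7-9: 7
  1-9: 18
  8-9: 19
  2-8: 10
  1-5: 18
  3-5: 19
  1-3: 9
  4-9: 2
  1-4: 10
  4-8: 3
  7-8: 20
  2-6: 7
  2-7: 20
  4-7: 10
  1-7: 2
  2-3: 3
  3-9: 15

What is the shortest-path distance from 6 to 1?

19

A few of the 6→1 routes:
6 - 2 - 3 - 1: 7 + 3 + 9 = 19
6 - 2 - 7 - 1: 7 + 20 + 2 = 29
6 - 2 - 8 - 4 - 1: 7 + 10 + 3 + 10 = 30
Best route has total 19.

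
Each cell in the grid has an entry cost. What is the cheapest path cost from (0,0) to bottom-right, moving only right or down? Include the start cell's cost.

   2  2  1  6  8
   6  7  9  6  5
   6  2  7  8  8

30

Best path: [0,0] -> [0,1] -> [0,2] -> [0,3] -> [1,3] -> [1,4] -> [2,4]
Cost: 2 + 2 + 1 + 6 + 6 + 5 + 8 = 30
(Top row then right column would cost 32.)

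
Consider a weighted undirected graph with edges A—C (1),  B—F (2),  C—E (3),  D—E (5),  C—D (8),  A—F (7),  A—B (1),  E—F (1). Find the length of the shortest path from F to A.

3

Candidate routes:
F → B → A: 2 + 1 = 3
F → A: 7
F → E → D → C → A: 1 + 5 + 8 + 1 = 15
F → E → C → A: 1 + 3 + 1 = 5
Best route has total 3.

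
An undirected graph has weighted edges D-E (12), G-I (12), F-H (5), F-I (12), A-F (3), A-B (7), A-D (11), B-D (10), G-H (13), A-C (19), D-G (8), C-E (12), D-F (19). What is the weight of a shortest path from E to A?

Some routes from E to A:
E → D → B → A: 12 + 10 + 7 = 29
E → D → F → A: 12 + 19 + 3 = 34
E → C → A: 12 + 19 = 31
E → D → A: 12 + 11 = 23
The minimum is 23.

23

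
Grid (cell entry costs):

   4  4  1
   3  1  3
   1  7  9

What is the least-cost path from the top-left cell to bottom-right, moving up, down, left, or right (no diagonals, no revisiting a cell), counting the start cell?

Take (0,0) (1,0) (1,1) (1,2) (2,2) for a total of 4 + 3 + 1 + 3 + 9 = 20.

20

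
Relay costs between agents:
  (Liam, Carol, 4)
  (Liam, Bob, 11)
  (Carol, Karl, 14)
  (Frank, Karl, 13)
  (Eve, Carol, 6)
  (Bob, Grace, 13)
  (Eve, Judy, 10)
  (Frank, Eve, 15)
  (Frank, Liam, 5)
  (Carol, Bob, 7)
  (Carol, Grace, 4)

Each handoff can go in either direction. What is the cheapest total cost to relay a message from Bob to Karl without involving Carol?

29

Candidate routes:
Bob → Liam → Frank → Karl: 11 + 5 + 13 = 29
Shortest: 29.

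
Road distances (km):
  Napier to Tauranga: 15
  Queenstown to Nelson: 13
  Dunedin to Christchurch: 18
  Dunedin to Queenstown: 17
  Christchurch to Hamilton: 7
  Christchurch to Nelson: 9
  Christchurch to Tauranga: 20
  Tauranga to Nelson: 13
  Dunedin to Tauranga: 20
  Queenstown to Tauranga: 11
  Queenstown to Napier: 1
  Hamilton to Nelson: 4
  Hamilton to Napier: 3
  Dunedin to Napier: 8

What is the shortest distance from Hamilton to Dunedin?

Some routes from Hamilton to Dunedin:
Hamilton -> Napier -> Queenstown -> Dunedin: 3 + 1 + 17 = 21
Hamilton -> Napier -> Dunedin: 3 + 8 = 11
Hamilton -> Christchurch -> Dunedin: 7 + 18 = 25
The minimum is 11 km.

11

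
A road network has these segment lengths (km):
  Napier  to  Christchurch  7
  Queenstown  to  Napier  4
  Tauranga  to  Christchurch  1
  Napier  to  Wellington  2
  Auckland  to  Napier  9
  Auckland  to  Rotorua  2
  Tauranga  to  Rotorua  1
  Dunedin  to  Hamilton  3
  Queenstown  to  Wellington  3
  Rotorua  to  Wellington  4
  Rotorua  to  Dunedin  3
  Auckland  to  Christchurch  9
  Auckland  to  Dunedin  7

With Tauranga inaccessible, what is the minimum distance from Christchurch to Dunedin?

A few of the Christchurch→Dunedin routes:
Christchurch → Napier → Wellington → Rotorua → Dunedin: 7 + 2 + 4 + 3 = 16
Christchurch → Auckland → Dunedin: 9 + 7 = 16
Christchurch → Auckland → Rotorua → Dunedin: 9 + 2 + 3 = 14
Shortest: 14 km.

14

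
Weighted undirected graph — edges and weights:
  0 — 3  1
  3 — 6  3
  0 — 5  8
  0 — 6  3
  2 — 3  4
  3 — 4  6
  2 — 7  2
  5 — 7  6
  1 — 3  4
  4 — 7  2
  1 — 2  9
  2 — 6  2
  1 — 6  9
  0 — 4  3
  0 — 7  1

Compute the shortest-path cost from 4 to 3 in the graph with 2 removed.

Comparing a few candidate routes:
4-0-3: 3 + 1 = 4
4-7-5-0-3: 2 + 6 + 8 + 1 = 17
4-7-0-6-3: 2 + 1 + 3 + 3 = 9
4-3: 6
4-0-6-3: 3 + 3 + 3 = 9
4-7-0-3: 2 + 1 + 1 = 4
The minimum is 4.

4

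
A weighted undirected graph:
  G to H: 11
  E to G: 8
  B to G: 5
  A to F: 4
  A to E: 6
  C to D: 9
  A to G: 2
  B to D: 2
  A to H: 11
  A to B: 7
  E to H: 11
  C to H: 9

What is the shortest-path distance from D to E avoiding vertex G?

Paths from D to E avoiding G:
D → C → H → E: 9 + 9 + 11 = 29
D → B → A → H → E: 2 + 7 + 11 + 11 = 31
D → B → A → E: 2 + 7 + 6 = 15
D → C → H → A → E: 9 + 9 + 11 + 6 = 35
Best route has total 15.

15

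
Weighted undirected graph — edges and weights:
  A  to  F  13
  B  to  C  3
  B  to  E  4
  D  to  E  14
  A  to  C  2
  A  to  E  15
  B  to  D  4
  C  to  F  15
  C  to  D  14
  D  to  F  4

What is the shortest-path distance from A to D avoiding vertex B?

16

Checking several routes:
A - C - D: 2 + 14 = 16
A - C - F - D: 2 + 15 + 4 = 21
A - E - D: 15 + 14 = 29
A - F - D: 13 + 4 = 17
Best route has total 16.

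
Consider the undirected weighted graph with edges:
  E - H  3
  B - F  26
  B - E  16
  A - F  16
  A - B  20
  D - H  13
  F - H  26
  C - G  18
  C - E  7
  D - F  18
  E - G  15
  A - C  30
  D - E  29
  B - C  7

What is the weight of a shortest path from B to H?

17

Comparing a few candidate routes:
B - E - H: 16 + 3 = 19
B - F - H: 26 + 26 = 52
B - C - G - E - H: 7 + 18 + 15 + 3 = 43
B - C - E - H: 7 + 7 + 3 = 17
B - C - E - D - H: 7 + 7 + 29 + 13 = 56
Best route has total 17.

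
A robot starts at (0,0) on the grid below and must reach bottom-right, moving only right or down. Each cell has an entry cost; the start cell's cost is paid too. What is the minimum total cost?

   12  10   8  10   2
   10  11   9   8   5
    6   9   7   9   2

Best path: r0c0 → r0c1 → r0c2 → r0c3 → r0c4 → r1c4 → r2c4
Cost: 12 + 10 + 8 + 10 + 2 + 5 + 2 = 49

49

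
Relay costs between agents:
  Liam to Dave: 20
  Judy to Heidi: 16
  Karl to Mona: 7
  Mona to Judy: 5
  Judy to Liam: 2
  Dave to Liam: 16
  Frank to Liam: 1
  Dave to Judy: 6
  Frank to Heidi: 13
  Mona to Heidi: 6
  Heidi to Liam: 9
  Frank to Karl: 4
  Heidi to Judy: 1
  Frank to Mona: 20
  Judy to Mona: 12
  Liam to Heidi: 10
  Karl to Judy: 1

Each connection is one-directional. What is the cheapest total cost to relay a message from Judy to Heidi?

12

Paths from Judy to Heidi:
Judy - Mona - Heidi: 12 + 6 = 18
Judy - Heidi: 16
Judy - Liam - Heidi: 2 + 10 = 12
Best route has total 12.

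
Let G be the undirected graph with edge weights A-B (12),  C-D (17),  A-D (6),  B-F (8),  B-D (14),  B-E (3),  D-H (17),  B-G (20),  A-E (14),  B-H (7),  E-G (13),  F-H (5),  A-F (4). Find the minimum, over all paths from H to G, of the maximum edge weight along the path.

13

Checking several routes:
H→F→A→B→E→G: max(5, 4, 12, 3, 13) = 13
H→B→E→G: max(7, 3, 13) = 13
H→F→A→E→G: max(5, 4, 14, 13) = 14
H→F→B→E→G: max(5, 8, 3, 13) = 13
Best route has worst link 13.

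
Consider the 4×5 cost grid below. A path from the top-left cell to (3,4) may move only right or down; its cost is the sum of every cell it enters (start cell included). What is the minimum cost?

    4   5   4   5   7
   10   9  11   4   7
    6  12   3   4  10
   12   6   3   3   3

One optimal route is (0,0) -> (0,1) -> (0,2) -> (0,3) -> (1,3) -> (2,3) -> (3,3) -> (3,4).
Its cost is 4 + 5 + 4 + 5 + 4 + 4 + 3 + 3 = 32.

32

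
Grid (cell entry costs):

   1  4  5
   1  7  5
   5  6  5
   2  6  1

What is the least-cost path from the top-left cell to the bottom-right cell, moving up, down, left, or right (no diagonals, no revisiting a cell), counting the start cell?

16

One optimal route is [0,0] → [1,0] → [2,0] → [3,0] → [3,1] → [3,2].
Its cost is 1 + 1 + 5 + 2 + 6 + 1 = 16.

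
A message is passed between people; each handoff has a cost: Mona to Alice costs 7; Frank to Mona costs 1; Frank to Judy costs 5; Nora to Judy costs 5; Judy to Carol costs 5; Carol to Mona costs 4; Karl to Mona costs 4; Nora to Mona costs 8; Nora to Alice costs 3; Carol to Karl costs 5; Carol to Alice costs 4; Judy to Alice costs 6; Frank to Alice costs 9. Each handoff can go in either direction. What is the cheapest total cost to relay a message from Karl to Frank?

5

Checking several routes:
Karl -> Carol -> Judy -> Frank: 5 + 5 + 5 = 15
Karl -> Carol -> Mona -> Frank: 5 + 4 + 1 = 10
Karl -> Carol -> Alice -> Mona -> Frank: 5 + 4 + 7 + 1 = 17
Karl -> Mona -> Frank: 4 + 1 = 5
Shortest: 5.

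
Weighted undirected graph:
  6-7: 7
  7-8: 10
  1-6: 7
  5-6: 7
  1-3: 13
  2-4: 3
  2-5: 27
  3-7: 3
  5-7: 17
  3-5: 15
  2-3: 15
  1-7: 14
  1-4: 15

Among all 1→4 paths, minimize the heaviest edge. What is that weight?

15

Comparing a few candidate routes:
1 - 7 - 6 - 5 - 3 - 2 - 4: max(14, 7, 7, 15, 15, 3) = 15
1 - 6 - 7 - 3 - 2 - 4: max(7, 7, 3, 15, 3) = 15
1 - 6 - 5 - 3 - 2 - 4: max(7, 7, 15, 15, 3) = 15
1 - 4: max(15) = 15
1 - 7 - 3 - 2 - 4: max(14, 3, 15, 3) = 15
The minimum achievable maximum is 15.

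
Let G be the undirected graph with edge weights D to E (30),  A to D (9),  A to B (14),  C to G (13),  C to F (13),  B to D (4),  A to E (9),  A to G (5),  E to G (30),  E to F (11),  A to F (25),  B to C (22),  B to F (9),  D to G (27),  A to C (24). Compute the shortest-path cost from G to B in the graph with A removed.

31

Checking several routes:
G→C→F→B: 13 + 13 + 9 = 35
G→C→F→E→D→B: 13 + 13 + 11 + 30 + 4 = 71
G→C→B: 13 + 22 = 35
G→D→B: 27 + 4 = 31
G→E→D→B: 30 + 30 + 4 = 64
G→E→F→B: 30 + 11 + 9 = 50
Shortest: 31.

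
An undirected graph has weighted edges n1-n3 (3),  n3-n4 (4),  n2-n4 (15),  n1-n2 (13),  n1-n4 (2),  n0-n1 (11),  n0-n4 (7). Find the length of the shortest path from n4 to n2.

15

Paths from n4 to n2:
n4 -> n2: 15
n4 -> n0 -> n1 -> n2: 7 + 11 + 13 = 31
n4 -> n1 -> n2: 2 + 13 = 15
n4 -> n3 -> n1 -> n2: 4 + 3 + 13 = 20
Shortest: 15.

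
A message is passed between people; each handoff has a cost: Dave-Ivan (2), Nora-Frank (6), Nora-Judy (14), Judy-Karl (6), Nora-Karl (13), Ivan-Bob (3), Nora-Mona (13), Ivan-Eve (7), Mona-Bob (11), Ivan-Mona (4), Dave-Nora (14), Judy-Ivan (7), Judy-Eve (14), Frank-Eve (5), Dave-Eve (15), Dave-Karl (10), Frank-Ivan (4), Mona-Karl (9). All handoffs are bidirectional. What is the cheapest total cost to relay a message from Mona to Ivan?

4

Comparing a few candidate routes:
Mona→Bob→Ivan: 11 + 3 = 14
Mona→Nora→Frank→Ivan: 13 + 6 + 4 = 23
Mona→Karl→Dave→Ivan: 9 + 10 + 2 = 21
Mona→Karl→Judy→Ivan: 9 + 6 + 7 = 22
Mona→Ivan: 4
Shortest: 4.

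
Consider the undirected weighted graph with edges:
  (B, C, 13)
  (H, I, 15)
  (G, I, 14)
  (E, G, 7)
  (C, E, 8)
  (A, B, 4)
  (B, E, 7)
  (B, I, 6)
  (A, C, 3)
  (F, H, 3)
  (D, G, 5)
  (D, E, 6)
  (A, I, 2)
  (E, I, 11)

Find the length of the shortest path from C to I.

5

Some routes from C to I:
C→A→I: 3 + 2 = 5
C→B→A→I: 13 + 4 + 2 = 19
C→A→B→I: 3 + 4 + 6 = 13
C→B→I: 13 + 6 = 19
Shortest: 5.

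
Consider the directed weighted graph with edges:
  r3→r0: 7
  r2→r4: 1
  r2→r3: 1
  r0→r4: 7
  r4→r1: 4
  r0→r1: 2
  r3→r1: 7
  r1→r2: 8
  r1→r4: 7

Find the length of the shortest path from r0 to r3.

11

Paths from r0 to r3:
r0 → r4 → r1 → r2 → r3: 7 + 4 + 8 + 1 = 20
r0 → r1 → r2 → r3: 2 + 8 + 1 = 11
Shortest: 11.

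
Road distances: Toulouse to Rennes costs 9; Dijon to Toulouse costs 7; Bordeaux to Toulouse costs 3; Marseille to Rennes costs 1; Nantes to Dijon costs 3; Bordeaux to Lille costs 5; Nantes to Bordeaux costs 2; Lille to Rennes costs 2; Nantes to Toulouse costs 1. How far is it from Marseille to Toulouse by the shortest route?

10

Paths from Marseille to Toulouse:
Marseille-Rennes-Lille-Bordeaux-Nantes-Dijon-Toulouse: 1 + 2 + 5 + 2 + 3 + 7 = 20
Marseille-Rennes-Lille-Bordeaux-Nantes-Toulouse: 1 + 2 + 5 + 2 + 1 = 11
Marseille-Rennes-Lille-Bordeaux-Toulouse: 1 + 2 + 5 + 3 = 11
Marseille-Rennes-Toulouse: 1 + 9 = 10
Shortest: 10.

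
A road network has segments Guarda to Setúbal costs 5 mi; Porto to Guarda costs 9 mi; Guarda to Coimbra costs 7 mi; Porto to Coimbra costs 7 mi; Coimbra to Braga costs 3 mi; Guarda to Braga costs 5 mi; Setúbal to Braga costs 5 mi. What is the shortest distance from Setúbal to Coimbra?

Comparing a few candidate routes:
Setúbal-Braga-Guarda-Coimbra: 5 + 5 + 7 = 17
Setúbal-Guarda-Coimbra: 5 + 7 = 12
Setúbal-Braga-Coimbra: 5 + 3 = 8
Setúbal-Guarda-Braga-Coimbra: 5 + 5 + 3 = 13
The minimum is 8 mi.

8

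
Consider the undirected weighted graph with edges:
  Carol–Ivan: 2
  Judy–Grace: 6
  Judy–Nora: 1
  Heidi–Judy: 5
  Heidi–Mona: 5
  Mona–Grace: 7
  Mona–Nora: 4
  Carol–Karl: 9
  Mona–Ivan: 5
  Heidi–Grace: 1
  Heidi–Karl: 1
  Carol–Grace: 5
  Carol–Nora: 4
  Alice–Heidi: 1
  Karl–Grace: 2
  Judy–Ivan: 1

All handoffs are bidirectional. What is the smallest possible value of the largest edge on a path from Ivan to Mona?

Comparing a few candidate routes:
Ivan → Judy → Heidi → Grace → Carol → Nora → Mona: max(1, 5, 1, 5, 4, 4) = 5
Ivan → Judy → Nora → Carol → Grace → Karl → Heidi → Mona: max(1, 1, 4, 5, 2, 1, 5) = 5
Ivan → Carol → Nora → Mona: max(2, 4, 4) = 4
Ivan → Judy → Nora → Carol → Grace → Heidi → Mona: max(1, 1, 4, 5, 1, 5) = 5
Ivan → Judy → Heidi → Karl → Grace → Carol → Nora → Mona: max(1, 5, 1, 2, 5, 4, 4) = 5
Ivan → Judy → Nora → Mona: max(1, 1, 4) = 4
Best route has worst link 4.

4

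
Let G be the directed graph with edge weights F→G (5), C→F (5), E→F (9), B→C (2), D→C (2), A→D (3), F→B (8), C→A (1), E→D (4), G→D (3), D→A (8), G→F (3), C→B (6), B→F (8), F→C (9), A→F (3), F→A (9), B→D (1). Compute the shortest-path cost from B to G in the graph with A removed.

Candidate routes:
B→F→G: 8 + 5 = 13
B→C→F→G: 2 + 5 + 5 = 12
B→D→C→F→G: 1 + 2 + 5 + 5 = 13
The minimum is 12.

12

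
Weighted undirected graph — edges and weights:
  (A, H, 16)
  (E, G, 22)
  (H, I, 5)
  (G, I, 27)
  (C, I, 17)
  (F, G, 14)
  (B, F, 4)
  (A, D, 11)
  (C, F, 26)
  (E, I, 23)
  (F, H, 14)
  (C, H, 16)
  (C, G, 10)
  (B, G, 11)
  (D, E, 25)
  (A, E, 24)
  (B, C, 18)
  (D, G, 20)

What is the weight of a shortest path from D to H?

A few of the D→H routes:
D -> G -> C -> H: 20 + 10 + 16 = 46
D -> A -> H: 11 + 16 = 27
D -> G -> F -> H: 20 + 14 + 14 = 48
Shortest: 27.

27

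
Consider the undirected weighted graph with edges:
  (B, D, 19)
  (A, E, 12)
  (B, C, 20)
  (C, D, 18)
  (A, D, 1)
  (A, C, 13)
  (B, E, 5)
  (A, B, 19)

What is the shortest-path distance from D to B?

Comparing a few candidate routes:
D -> B: 19
D -> A -> C -> B: 1 + 13 + 20 = 34
D -> A -> E -> B: 1 + 12 + 5 = 18
D -> A -> B: 1 + 19 = 20
D -> C -> B: 18 + 20 = 38
The minimum is 18.

18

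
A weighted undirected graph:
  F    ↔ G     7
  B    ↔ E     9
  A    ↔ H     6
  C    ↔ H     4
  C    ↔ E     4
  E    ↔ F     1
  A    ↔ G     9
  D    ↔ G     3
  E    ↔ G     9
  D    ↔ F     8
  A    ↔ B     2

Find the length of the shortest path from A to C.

10

Some routes from A to C:
A→G→F→E→C: 9 + 7 + 1 + 4 = 21
A→H→C: 6 + 4 = 10
A→G→E→C: 9 + 9 + 4 = 22
A→B→E→C: 2 + 9 + 4 = 15
Best route has total 10.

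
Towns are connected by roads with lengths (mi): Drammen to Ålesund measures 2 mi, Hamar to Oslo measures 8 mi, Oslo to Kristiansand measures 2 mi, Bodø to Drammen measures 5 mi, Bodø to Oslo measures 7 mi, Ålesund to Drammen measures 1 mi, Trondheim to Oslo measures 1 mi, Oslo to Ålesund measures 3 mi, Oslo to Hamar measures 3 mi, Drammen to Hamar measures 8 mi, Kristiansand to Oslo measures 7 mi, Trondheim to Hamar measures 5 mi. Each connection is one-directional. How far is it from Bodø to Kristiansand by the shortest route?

Routes from Bodø to Kristiansand:
Bodø -> Drammen -> Hamar -> Oslo -> Kristiansand: 5 + 8 + 8 + 2 = 23
Bodø -> Oslo -> Kristiansand: 7 + 2 = 9
Best route has total 9 mi.

9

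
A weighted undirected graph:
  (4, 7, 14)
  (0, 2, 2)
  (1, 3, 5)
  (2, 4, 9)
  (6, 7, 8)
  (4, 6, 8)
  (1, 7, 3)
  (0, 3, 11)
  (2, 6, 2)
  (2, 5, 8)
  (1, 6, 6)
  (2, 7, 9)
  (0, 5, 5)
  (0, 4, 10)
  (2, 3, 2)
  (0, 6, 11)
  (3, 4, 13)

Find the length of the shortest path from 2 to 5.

7

Some routes from 2 to 5:
2→0→5: 2 + 5 = 7
2→5: 8
2→4→0→5: 9 + 10 + 5 = 24
2→6→0→5: 2 + 11 + 5 = 18
2→3→0→5: 2 + 11 + 5 = 18
Shortest: 7.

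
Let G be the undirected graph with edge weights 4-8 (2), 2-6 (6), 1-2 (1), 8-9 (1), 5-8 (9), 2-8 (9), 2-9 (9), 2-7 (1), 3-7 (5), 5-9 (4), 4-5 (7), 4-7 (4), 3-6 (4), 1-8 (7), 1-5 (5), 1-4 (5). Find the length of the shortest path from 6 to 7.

Comparing a few candidate routes:
6→2→9→8→4→7: 6 + 9 + 1 + 2 + 4 = 22
6→2→1→8→4→7: 6 + 1 + 7 + 2 + 4 = 20
6→2→1→4→7: 6 + 1 + 5 + 4 = 16
6→3→7: 4 + 5 = 9
6→2→7: 6 + 1 = 7
6→2→8→4→7: 6 + 9 + 2 + 4 = 21
Shortest: 7.

7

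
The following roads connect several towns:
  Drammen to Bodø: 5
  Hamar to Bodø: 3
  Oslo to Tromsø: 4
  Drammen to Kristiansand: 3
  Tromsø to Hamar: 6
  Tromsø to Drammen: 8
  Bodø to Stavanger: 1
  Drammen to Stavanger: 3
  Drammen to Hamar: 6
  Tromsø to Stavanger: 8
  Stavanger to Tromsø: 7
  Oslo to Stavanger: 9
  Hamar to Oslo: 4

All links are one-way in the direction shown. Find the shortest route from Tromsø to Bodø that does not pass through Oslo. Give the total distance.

9

Candidate routes:
Tromsø → Drammen → Hamar → Bodø: 8 + 6 + 3 = 17
Tromsø → Hamar → Bodø: 6 + 3 = 9
Tromsø → Drammen → Bodø: 8 + 5 = 13
Best route has total 9.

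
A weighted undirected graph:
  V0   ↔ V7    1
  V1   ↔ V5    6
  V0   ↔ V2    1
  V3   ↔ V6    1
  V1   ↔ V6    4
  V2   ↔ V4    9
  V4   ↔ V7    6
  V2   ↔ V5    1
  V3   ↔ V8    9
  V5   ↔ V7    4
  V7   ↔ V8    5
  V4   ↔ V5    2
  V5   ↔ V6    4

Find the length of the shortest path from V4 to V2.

3

Checking several routes:
V4→V5→V7→V0→V2: 2 + 4 + 1 + 1 = 8
V4→V2: 9
V4→V5→V2: 2 + 1 = 3
V4→V7→V0→V2: 6 + 1 + 1 = 8
V4→V7→V5→V2: 6 + 4 + 1 = 11
V4→V5→V6→V3→V8→V7→V0→V2: 2 + 4 + 1 + 9 + 5 + 1 + 1 = 23
Best route has total 3.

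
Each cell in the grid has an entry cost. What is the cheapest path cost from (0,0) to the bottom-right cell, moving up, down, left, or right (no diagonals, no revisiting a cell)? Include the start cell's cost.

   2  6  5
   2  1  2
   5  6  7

14

Cheapest: (0,0)→(1,0)→(1,1)→(1,2)→(2,2)
  2 + 2 + 1 + 2 + 7 = 14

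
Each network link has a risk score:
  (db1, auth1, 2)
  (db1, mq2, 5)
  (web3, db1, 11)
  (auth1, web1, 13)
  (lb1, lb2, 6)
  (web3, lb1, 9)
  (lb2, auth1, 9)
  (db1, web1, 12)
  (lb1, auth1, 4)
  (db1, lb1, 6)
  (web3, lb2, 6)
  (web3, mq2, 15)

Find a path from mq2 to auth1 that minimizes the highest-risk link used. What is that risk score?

Checking several routes:
mq2 -> db1 -> auth1: max(5, 2) = 5
mq2 -> db1 -> lb1 -> auth1: max(5, 6, 4) = 6
mq2 -> db1 -> lb1 -> web3 -> lb2 -> auth1: max(5, 6, 9, 6, 9) = 9
Best route has worst link 5.

5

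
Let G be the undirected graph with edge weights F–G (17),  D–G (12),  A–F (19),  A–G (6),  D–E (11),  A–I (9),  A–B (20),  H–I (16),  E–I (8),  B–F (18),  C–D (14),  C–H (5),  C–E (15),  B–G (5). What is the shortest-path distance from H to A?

25

Some routes from H to A:
H→I→A: 16 + 9 = 25
H→C→D→G→A: 5 + 14 + 12 + 6 = 37
H→C→E→I→A: 5 + 15 + 8 + 9 = 37
The minimum is 25.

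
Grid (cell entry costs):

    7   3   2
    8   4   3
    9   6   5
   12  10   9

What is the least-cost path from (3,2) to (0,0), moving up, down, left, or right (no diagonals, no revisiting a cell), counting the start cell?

Best path: r3c2 r2c2 r1c2 r0c2 r0c1 r0c0
Cost: 9 + 5 + 3 + 2 + 3 + 7 = 29

29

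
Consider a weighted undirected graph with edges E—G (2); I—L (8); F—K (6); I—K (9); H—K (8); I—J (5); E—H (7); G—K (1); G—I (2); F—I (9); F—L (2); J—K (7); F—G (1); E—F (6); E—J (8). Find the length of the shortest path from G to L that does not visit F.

10

Some routes from G to L avoiding F:
G-E-J-I-L: 2 + 8 + 5 + 8 = 23
G-K-J-I-L: 1 + 7 + 5 + 8 = 21
G-E-J-K-I-L: 2 + 8 + 7 + 9 + 8 = 34
G-I-L: 2 + 8 = 10
G-K-I-L: 1 + 9 + 8 = 18
G-E-H-K-I-L: 2 + 7 + 8 + 9 + 8 = 34
Shortest: 10.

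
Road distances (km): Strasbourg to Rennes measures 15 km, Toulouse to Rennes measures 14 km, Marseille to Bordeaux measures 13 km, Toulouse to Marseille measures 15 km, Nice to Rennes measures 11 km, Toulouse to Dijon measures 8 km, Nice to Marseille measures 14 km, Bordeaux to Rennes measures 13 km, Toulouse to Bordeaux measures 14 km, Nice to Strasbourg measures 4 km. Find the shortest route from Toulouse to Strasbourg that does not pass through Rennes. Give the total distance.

33

Candidate routes:
Toulouse → Marseille → Nice → Strasbourg: 15 + 14 + 4 = 33
Toulouse → Bordeaux → Marseille → Nice → Strasbourg: 14 + 13 + 14 + 4 = 45
The minimum is 33 km.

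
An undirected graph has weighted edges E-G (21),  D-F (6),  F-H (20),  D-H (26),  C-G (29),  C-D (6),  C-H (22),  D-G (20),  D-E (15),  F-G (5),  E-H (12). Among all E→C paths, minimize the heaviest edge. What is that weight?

Some routes from E to C:
E → G → D → C: max(21, 20, 6) = 21
E → H → F → D → C: max(12, 20, 6, 6) = 20
E → D → C: max(15, 6) = 15
E → H → F → G → D → C: max(12, 20, 5, 20, 6) = 20
The minimum achievable maximum is 15.

15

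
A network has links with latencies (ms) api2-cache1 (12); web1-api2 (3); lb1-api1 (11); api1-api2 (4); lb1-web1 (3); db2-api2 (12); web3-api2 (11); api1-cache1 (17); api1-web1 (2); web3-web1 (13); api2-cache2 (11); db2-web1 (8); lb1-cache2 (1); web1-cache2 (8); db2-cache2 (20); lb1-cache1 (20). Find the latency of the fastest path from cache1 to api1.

16

Some routes from cache1 to api1:
cache1 - api2 - api1: 12 + 4 = 16
cache1 - lb1 - web1 - api1: 20 + 3 + 2 = 25
cache1 - api2 - cache2 - lb1 - web1 - api1: 12 + 11 + 1 + 3 + 2 = 29
cache1 - api1: 17
cache1 - api2 - web1 - lb1 - api1: 12 + 3 + 3 + 11 = 29
cache1 - api2 - web1 - api1: 12 + 3 + 2 = 17
Best route has total 16 ms.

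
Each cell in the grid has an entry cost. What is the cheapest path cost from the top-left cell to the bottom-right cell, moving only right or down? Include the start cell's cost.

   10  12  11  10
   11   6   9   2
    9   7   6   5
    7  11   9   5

Cheapest: (0,0) -> (1,0) -> (1,1) -> (1,2) -> (1,3) -> (2,3) -> (3,3)
  10 + 11 + 6 + 9 + 2 + 5 + 5 = 48
For comparison, the top-then-right route costs 55.

48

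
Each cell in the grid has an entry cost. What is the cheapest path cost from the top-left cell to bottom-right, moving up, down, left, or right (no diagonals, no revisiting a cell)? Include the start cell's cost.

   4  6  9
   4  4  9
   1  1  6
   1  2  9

21

Path (0,0) (1,0) (2,0) (2,1) (3,1) (3,2): 4 + 4 + 1 + 1 + 2 + 9 = 21.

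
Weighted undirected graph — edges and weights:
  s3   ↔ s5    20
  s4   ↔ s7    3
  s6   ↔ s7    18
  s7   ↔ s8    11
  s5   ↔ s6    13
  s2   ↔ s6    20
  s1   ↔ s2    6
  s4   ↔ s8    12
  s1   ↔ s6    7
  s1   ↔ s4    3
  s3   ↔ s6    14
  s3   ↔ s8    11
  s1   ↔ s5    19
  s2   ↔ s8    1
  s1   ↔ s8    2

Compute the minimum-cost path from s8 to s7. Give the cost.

8

Checking several routes:
s8 -> s7: 11
s8 -> s2 -> s1 -> s4 -> s7: 1 + 6 + 3 + 3 = 13
s8 -> s1 -> s4 -> s7: 2 + 3 + 3 = 8
Best route has total 8.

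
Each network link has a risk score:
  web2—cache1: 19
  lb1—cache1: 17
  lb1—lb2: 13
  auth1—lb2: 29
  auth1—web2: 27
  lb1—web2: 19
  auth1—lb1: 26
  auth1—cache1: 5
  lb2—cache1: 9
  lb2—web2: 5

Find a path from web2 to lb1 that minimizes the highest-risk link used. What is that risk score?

A few of the web2→lb1 routes:
web2 → cache1 → lb1: max(19, 17) = 19
web2 → cache1 → lb2 → lb1: max(19, 9, 13) = 19
web2 → lb2 → cache1 → lb1: max(5, 9, 17) = 17
web2 → cache1 → auth1 → lb1: max(19, 5, 26) = 26
web2 → lb2 → lb1: max(5, 13) = 13
web2 → lb1: max(19) = 19
Smallest bottleneck: 13.

13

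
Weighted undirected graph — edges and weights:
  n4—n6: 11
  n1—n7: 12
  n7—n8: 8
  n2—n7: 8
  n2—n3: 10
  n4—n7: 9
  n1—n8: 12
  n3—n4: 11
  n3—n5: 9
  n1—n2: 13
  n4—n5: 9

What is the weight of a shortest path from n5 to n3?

Checking several routes:
n5→n3: 9
n5→n4→n7→n2→n3: 9 + 9 + 8 + 10 = 36
n5→n4→n3: 9 + 11 = 20
The minimum is 9.

9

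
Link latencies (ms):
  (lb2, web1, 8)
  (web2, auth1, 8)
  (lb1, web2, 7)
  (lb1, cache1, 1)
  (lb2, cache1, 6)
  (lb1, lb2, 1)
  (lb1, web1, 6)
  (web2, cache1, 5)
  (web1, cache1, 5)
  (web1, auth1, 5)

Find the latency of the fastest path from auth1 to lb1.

11

A few of the auth1→lb1 routes:
auth1 - web2 - cache1 - lb1: 8 + 5 + 1 = 14
auth1 - web1 - lb1: 5 + 6 = 11
auth1 - web1 - cache1 - lb1: 5 + 5 + 1 = 11
The minimum is 11 ms.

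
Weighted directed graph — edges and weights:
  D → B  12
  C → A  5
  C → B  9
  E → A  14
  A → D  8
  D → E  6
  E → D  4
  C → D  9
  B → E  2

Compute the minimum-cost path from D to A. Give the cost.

20

Candidate routes:
D → B → E → A: 12 + 2 + 14 = 28
D → E → A: 6 + 14 = 20
Best route has total 20.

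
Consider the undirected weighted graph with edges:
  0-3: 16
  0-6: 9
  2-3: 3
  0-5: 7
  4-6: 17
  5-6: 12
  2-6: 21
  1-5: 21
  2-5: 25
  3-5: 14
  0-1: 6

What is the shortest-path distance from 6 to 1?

15

Checking several routes:
6→5→0→1: 12 + 7 + 6 = 25
6→2→3→0→1: 21 + 3 + 16 + 6 = 46
6→5→3→0→1: 12 + 14 + 16 + 6 = 48
6→0→5→1: 9 + 7 + 21 = 37
6→0→1: 9 + 6 = 15
6→5→1: 12 + 21 = 33
The minimum is 15.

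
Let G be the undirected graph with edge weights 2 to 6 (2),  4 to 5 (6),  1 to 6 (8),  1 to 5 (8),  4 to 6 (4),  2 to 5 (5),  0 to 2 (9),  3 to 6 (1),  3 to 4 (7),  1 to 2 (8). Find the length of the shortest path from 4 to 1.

12

Some routes from 4 to 1:
4 -> 6 -> 2 -> 1: 4 + 2 + 8 = 14
4 -> 6 -> 1: 4 + 8 = 12
4 -> 5 -> 1: 6 + 8 = 14
Best route has total 12.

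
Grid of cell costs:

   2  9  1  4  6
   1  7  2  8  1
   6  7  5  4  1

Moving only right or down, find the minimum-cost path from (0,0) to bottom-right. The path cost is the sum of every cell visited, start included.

Take [0,0] [1,0] [1,1] [1,2] [1,3] [1,4] [2,4] for a total of 2 + 1 + 7 + 2 + 8 + 1 + 1 = 22.
(Top row then right column would cost 24.)

22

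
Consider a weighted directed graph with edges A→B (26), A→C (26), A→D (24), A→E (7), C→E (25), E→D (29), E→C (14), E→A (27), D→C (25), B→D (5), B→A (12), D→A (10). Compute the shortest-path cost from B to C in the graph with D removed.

Routes from B to C avoiding D:
B→A→C: 12 + 26 = 38
B→A→E→C: 12 + 7 + 14 = 33
Shortest: 33.

33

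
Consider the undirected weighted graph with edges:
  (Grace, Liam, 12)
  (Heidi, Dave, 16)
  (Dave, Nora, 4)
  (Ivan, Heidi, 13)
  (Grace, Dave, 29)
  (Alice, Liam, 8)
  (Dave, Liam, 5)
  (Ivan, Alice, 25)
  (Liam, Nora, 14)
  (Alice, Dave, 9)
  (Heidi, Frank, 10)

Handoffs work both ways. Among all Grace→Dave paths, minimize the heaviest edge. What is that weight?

A few of the Grace→Dave routes:
Grace→Liam→Nora→Dave: max(12, 14, 4) = 14
Grace→Liam→Alice→Ivan→Heidi→Dave: max(12, 8, 25, 13, 16) = 25
Grace→Liam→Alice→Dave: max(12, 8, 9) = 12
Grace→Liam→Dave: max(12, 5) = 12
Smallest bottleneck: 12.

12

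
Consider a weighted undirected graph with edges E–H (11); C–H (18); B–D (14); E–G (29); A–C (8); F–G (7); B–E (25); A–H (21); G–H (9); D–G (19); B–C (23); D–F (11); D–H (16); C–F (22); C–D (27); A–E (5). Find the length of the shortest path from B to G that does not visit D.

Checking several routes:
B-C-F-G: 23 + 22 + 7 = 52
B-E-H-G: 25 + 11 + 9 = 45
B-E-A-H-G: 25 + 5 + 21 + 9 = 60
B-C-A-E-H-G: 23 + 8 + 5 + 11 + 9 = 56
B-C-H-G: 23 + 18 + 9 = 50
B-E-G: 25 + 29 = 54
The minimum is 45.

45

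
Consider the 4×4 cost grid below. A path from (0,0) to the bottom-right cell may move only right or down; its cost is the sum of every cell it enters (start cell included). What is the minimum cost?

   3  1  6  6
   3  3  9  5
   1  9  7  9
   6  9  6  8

36

Cheapest: r0c0 r1c0 r2c0 r3c0 r3c1 r3c2 r3c3
  3 + 3 + 1 + 6 + 9 + 6 + 8 = 36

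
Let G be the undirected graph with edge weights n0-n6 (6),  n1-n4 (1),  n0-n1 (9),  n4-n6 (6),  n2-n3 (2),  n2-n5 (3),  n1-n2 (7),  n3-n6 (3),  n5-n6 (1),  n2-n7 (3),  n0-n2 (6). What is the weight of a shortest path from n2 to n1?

7

A few of the n2→n1 routes:
n2 → n3 → n6 → n4 → n1: 2 + 3 + 6 + 1 = 12
n2 → n5 → n6 → n4 → n1: 3 + 1 + 6 + 1 = 11
n2 → n1: 7
The minimum is 7.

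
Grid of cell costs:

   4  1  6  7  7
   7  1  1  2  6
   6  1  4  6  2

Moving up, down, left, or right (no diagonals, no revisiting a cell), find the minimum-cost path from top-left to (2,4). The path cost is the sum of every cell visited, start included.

Path [0,0] → [0,1] → [1,1] → [1,2] → [1,3] → [1,4] → [2,4]: 4 + 1 + 1 + 1 + 2 + 6 + 2 = 17.

17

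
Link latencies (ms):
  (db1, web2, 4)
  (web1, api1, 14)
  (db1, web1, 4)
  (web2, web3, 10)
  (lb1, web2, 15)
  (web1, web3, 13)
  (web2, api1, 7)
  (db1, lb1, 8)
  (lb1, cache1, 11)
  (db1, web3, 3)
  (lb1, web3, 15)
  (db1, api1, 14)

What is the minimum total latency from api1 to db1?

11

Some routes from api1 to db1:
api1 -> web1 -> db1: 14 + 4 = 18
api1 -> web2 -> web3 -> db1: 7 + 10 + 3 = 20
api1 -> web2 -> db1: 7 + 4 = 11
api1 -> db1: 14
Best route has total 11 ms.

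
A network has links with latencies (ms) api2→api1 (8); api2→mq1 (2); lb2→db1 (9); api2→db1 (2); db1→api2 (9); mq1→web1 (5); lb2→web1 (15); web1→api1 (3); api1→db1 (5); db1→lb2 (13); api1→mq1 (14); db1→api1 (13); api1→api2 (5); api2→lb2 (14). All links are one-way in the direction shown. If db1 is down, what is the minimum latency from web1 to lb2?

22

Candidate routes:
web1 → api1 → api2 → lb2: 3 + 5 + 14 = 22
The minimum is 22 ms.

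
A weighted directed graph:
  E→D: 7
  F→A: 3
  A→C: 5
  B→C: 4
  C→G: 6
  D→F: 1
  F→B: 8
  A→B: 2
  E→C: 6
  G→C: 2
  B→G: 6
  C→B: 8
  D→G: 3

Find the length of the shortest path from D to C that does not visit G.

Paths from D to C avoiding G:
D -> F -> A -> C: 1 + 3 + 5 = 9
D -> F -> B -> C: 1 + 8 + 4 = 13
D -> F -> A -> B -> C: 1 + 3 + 2 + 4 = 10
The minimum is 9.

9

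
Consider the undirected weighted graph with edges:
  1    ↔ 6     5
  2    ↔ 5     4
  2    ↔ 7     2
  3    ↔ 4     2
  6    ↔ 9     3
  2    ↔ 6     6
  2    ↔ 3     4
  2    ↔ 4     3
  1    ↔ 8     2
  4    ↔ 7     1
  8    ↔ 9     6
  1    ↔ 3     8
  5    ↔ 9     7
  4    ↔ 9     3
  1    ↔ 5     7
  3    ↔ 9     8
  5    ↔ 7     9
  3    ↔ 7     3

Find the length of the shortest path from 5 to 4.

7

Some routes from 5 to 4:
5 -> 2 -> 7 -> 4: 4 + 2 + 1 = 7
5 -> 9 -> 4: 7 + 3 = 10
5 -> 2 -> 3 -> 4: 4 + 4 + 2 = 10
5 -> 2 -> 4: 4 + 3 = 7
Best route has total 7.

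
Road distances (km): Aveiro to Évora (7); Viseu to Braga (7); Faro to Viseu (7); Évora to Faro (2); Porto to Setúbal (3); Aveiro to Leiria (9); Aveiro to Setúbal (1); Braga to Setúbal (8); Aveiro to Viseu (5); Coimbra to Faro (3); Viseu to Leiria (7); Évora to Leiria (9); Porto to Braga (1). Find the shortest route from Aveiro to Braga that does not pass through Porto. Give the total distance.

A few of the Aveiro→Braga routes:
Aveiro -> Setúbal -> Braga: 1 + 8 = 9
Aveiro -> Évora -> Faro -> Viseu -> Braga: 7 + 2 + 7 + 7 = 23
Aveiro -> Leiria -> Viseu -> Braga: 9 + 7 + 7 = 23
Aveiro -> Viseu -> Braga: 5 + 7 = 12
The minimum is 9 km.

9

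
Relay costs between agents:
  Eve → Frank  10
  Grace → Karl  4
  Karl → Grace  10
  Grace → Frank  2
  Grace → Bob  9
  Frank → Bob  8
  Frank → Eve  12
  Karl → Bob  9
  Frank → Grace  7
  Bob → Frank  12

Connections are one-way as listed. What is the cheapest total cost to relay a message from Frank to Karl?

11

Routes from Frank to Karl:
Frank - Grace - Karl: 7 + 4 = 11
The minimum is 11.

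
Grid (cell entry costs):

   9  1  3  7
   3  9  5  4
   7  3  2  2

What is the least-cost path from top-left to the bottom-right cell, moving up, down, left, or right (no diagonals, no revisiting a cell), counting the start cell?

Take r0c0 r0c1 r0c2 r1c2 r2c2 r2c3 for a total of 9 + 1 + 3 + 5 + 2 + 2 = 22.

22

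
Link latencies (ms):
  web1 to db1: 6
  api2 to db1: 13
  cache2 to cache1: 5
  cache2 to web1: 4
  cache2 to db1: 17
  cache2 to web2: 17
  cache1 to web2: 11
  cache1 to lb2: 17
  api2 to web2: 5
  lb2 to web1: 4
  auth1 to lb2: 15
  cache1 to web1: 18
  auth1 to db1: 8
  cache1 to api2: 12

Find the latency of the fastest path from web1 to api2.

19

Comparing a few candidate routes:
web1→cache2→cache1→api2: 4 + 5 + 12 = 21
web1→cache1→api2: 18 + 12 = 30
web1→db1→api2: 6 + 13 = 19
web1→cache2→web2→api2: 4 + 17 + 5 = 26
web1→cache2→cache1→web2→api2: 4 + 5 + 11 + 5 = 25
The minimum is 19 ms.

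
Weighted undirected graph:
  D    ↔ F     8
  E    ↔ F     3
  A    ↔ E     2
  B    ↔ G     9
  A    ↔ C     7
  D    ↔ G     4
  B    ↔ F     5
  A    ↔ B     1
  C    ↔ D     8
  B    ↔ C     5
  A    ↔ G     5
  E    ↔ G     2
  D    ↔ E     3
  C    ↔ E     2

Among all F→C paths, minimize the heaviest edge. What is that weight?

3

Comparing a few candidate routes:
F-E-C: max(3, 2) = 3
F-B-A-E-C: max(5, 1, 2, 2) = 5
F-E-A-B-C: max(3, 2, 1, 5) = 5
F-E-D-G-A-B-C: max(3, 3, 4, 5, 1, 5) = 5
F-E-G-A-B-C: max(3, 2, 5, 1, 5) = 5
Best route has worst link 3.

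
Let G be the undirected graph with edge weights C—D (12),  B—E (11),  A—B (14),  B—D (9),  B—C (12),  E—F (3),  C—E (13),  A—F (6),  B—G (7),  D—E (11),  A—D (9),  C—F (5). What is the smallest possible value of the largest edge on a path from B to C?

9

Comparing a few candidate routes:
B→D→A→F→C: max(9, 9, 6, 5) = 9
B→E→F→C: max(11, 3, 5) = 11
B→E→D→A→F→C: max(11, 11, 9, 6, 5) = 11
Smallest bottleneck: 9.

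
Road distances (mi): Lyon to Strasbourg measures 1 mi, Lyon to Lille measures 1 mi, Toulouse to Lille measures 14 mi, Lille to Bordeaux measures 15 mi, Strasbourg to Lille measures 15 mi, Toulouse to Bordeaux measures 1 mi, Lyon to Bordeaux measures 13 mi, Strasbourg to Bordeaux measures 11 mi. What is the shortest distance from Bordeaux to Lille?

Some routes from Bordeaux to Lille:
Bordeaux→Strasbourg→Lyon→Lille: 11 + 1 + 1 = 13
Bordeaux→Lyon→Lille: 13 + 1 = 14
Bordeaux→Toulouse→Lille: 1 + 14 = 15
Best route has total 13 mi.

13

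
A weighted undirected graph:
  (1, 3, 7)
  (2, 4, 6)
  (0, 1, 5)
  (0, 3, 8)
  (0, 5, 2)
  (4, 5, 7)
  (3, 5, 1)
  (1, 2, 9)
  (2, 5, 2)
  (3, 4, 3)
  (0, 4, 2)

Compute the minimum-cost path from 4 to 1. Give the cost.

A few of the 4→1 routes:
4 → 3 → 5 → 0 → 1: 3 + 1 + 2 + 5 = 11
4 → 0 → 1: 2 + 5 = 7
4 → 0 → 5 → 3 → 1: 2 + 2 + 1 + 7 = 12
4 → 3 → 1: 3 + 7 = 10
Best route has total 7.

7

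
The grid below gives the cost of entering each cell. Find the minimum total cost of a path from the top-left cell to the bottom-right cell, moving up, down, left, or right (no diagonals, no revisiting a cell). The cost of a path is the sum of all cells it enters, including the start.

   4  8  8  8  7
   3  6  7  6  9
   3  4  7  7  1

Take [0,0] [1,0] [2,0] [2,1] [2,2] [2,3] [2,4] for a total of 4 + 3 + 3 + 4 + 7 + 7 + 1 = 29.

29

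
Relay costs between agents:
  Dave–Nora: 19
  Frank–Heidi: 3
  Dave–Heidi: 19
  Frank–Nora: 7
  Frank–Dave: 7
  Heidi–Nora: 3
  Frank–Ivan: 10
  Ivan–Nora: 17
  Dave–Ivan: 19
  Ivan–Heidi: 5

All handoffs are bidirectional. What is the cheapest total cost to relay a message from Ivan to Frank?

8

Checking several routes:
Ivan - Nora - Frank: 17 + 7 = 24
Ivan - Heidi - Nora - Frank: 5 + 3 + 7 = 15
Ivan - Nora - Heidi - Frank: 17 + 3 + 3 = 23
Ivan - Heidi - Frank: 5 + 3 = 8
Ivan - Frank: 10
The minimum is 8.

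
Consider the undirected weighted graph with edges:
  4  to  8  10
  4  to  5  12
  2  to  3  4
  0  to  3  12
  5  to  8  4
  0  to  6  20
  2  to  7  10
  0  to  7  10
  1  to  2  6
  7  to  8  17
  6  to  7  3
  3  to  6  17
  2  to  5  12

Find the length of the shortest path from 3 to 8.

A few of the 3→8 routes:
3 - 2 - 5 - 8: 4 + 12 + 4 = 20
3 - 6 - 7 - 2 - 5 - 8: 17 + 3 + 10 + 12 + 4 = 46
3 - 0 - 7 - 8: 12 + 10 + 17 = 39
3 - 2 - 5 - 4 - 8: 4 + 12 + 12 + 10 = 38
3 - 6 - 7 - 8: 17 + 3 + 17 = 37
3 - 2 - 7 - 8: 4 + 10 + 17 = 31
Best route has total 20.

20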